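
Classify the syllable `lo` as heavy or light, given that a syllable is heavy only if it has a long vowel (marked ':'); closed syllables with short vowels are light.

light

`lo`: short vowel, open (no coda). Short vowel → light.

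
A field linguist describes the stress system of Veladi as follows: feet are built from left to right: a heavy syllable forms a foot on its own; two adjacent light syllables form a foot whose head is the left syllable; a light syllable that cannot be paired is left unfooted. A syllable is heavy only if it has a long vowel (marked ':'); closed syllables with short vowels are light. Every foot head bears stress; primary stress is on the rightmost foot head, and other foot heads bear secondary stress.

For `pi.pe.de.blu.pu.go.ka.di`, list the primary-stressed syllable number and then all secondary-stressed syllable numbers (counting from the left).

primary 7, secondary 1, 3, 5

Weights: 1 pi L, 2 pe L, 3 de L, 4 blu L, 5 pu L, 6 go L, 7 ka L, 8 di L.
Parse left to right (heavy = foot alone; LL = one foot; stranded L unfooted): (ˈpi.pe) (ˈde.blu) (ˈpu.go) (ˈka.di).
Foot heads: 1, 3, 5, 7.
Primary stress on the rightmost head = syllable 7.
Secondary stress on 1, 3, 5: ˌpi.pe.ˌde.blu.ˌpu.go.ˈka.di.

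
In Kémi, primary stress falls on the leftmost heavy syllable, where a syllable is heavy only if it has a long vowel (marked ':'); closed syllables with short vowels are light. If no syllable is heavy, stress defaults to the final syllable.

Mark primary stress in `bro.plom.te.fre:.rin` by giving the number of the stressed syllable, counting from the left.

Weights: 1 bro L, 2 plom L, 3 te L, 4 fre: H, 5 rin L.
Heavy syllables in the domain: 4. The leftmost is syllable 4 (fre:).
Primary stress: syllable 4 → bro.plom.te.ˈfre:.rin.

4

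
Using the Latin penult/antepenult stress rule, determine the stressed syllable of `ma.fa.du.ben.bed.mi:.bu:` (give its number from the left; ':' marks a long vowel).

6

Classical Latin: stress the penult if heavy (long vowel or closed), else the antepenult.
Weights: 5 bed H, 6 mi: H, 7 bu: H.
The penult (syllable 6, mi:) is heavy, so it takes stress.
Stress on syllable 6: ma.fa.du.ben.bed.ˈmi:.bu:.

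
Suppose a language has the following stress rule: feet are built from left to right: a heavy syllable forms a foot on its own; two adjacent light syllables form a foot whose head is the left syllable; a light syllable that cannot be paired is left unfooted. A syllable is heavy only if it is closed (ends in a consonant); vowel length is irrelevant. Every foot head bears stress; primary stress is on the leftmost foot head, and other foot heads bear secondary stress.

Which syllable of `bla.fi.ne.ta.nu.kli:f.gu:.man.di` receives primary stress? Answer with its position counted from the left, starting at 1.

Weights: 1 bla L, 2 fi L, 3 ne L, 4 ta L, 5 nu L, 6 kli:f H, 7 gu: L, 8 man H, 9 di L.
Parse left to right (heavy = foot alone; LL = one foot; stranded L unfooted): (ˈbla.fi) (ˈne.ta) nu (ˈkli:f) gu: (ˈman) di.
Foot heads: 1, 3, 6, 8.
Primary stress on the leftmost head = syllable 1.
Primary stress: syllable 1 → ˈbla.fi.ne.ta.nu.kli:f.gu:.man.di.

1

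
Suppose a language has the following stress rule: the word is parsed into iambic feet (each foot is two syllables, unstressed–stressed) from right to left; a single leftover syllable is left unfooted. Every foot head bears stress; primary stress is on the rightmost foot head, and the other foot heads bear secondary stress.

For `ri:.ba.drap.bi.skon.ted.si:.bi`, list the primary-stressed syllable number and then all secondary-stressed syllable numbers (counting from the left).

Parse right to left into iambic (σˈσ) feet: (ri:.ˈba) (drap.ˈbi) (skon.ˈted) (si:.ˈbi).
Foot heads (stressed positions): 2, 4, 6, 8.
End Rule Rightmost: primary stress on the rightmost head = syllable 8.
Secondary stress on 2, 4, 6: ri:.ˌba.drap.ˌbi.skon.ˌted.si:.ˈbi.

primary 8, secondary 2, 4, 6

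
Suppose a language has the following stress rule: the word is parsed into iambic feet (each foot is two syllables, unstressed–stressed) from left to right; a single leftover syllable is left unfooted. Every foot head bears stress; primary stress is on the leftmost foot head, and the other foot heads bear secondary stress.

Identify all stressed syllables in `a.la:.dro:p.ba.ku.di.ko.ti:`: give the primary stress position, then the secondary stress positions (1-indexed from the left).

primary 2, secondary 4, 6, 8

Parse left to right into iambic (σˈσ) feet: (a.ˈla:) (dro:p.ˈba) (ku.ˈdi) (ko.ˈti:).
Foot heads (stressed positions): 2, 4, 6, 8.
End Rule Leftmost: primary stress on the leftmost head = syllable 2.
Secondary stress on 4, 6, 8: a.ˈla:.dro:p.ˌba.ku.ˌdi.ko.ˌti:.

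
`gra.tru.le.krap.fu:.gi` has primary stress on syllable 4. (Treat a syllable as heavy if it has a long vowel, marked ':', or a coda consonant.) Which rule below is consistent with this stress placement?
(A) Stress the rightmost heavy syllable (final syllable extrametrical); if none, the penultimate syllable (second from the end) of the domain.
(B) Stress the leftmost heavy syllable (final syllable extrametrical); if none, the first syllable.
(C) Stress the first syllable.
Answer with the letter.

Rule A → syllable 5 (observed: 4).
Rule B → syllable 4 ✓.
Rule C → syllable 1 (observed: 4).

B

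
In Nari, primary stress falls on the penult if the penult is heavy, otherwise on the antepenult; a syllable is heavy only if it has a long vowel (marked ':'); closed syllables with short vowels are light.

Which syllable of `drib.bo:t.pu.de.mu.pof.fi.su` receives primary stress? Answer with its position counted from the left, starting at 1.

Weights: 6 pof L, 7 fi L, 8 su L.
The penult (syllable 7, fi) is light, so stress falls on the antepenult (syllable 6, pof).
Primary stress: syllable 6 → drib.bo:t.pu.de.mu.ˈpof.fi.su.

6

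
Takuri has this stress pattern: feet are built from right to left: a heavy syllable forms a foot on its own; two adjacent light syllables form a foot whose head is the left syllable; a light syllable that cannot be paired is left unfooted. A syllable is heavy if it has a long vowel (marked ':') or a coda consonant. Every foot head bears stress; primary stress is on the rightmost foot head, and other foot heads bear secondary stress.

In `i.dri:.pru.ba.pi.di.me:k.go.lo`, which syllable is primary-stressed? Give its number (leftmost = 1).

8

Weights: 1 i L, 2 dri: H, 3 pru L, 4 ba L, 5 pi L, 6 di L, 7 me:k H, 8 go L, 9 lo L.
Parse right to left (heavy = foot alone; LL = one foot; stranded L unfooted): i (ˈdri:) (ˈpru.ba) (ˈpi.di) (ˈme:k) (ˈgo.lo).
Foot heads: 2, 3, 5, 7, 8.
Primary stress on the rightmost head = syllable 8.
Primary stress: syllable 8 → i.dri:.pru.ba.pi.di.me:k.ˈgo.lo.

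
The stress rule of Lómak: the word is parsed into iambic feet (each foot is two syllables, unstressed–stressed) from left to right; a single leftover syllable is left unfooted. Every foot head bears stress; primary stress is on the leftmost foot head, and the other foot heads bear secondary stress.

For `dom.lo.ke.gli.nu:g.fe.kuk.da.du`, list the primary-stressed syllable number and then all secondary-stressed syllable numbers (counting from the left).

Parse left to right into iambic (σˈσ) feet: (dom.ˈlo) (ke.ˈgli) (nu:g.ˈfe) (kuk.ˈda) du. Syllable 9 is left unfooted.
Foot heads (stressed positions): 2, 4, 6, 8.
End Rule Leftmost: primary stress on the leftmost head = syllable 2.
Secondary stress on 4, 6, 8: dom.ˈlo.ke.ˌgli.nu:g.ˌfe.kuk.ˌda.du.

primary 2, secondary 4, 6, 8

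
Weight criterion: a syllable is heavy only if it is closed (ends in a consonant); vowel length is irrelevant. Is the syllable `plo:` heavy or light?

`plo:`: long vowel, open (no coda). Open (no coda) → light.

light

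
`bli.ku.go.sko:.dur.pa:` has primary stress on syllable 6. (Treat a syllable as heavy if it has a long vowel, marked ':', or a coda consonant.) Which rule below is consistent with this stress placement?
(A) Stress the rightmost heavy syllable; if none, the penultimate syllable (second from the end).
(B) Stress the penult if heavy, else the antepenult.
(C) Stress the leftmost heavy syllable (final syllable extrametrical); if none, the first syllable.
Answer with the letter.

Rule A → syllable 6 ✓.
Rule B → syllable 5 (observed: 6).
Rule C → syllable 4 (observed: 6).

A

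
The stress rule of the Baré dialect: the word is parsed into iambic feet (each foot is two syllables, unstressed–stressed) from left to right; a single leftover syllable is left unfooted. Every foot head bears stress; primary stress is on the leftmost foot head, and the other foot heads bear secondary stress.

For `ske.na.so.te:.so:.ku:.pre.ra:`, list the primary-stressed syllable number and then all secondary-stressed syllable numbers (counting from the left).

primary 2, secondary 4, 6, 8

Parse left to right into iambic (σˈσ) feet: (ske.ˈna) (so.ˈte:) (so:.ˈku:) (pre.ˈra:).
Foot heads (stressed positions): 2, 4, 6, 8.
End Rule Leftmost: primary stress on the leftmost head = syllable 2.
Secondary stress on 4, 6, 8: ske.ˈna.so.ˌte:.so:.ˌku:.pre.ˌra:.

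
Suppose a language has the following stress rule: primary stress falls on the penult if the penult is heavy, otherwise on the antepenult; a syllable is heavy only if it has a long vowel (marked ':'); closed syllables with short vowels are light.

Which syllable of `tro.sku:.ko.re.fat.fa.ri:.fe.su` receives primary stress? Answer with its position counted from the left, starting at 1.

7

Weights: 7 ri: H, 8 fe L, 9 su L.
The penult (syllable 8, fe) is light, so stress falls on the antepenult (syllable 7, ri:).
Primary stress: syllable 7 → tro.sku:.ko.re.fat.fa.ˈri:.fe.su.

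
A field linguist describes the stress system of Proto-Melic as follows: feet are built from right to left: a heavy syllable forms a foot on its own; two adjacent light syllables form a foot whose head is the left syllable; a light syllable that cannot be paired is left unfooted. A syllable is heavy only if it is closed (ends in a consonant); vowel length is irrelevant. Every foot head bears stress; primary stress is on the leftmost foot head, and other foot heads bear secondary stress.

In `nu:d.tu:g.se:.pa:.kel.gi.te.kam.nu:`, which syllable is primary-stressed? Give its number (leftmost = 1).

1

Weights: 1 nu:d H, 2 tu:g H, 3 se: L, 4 pa: L, 5 kel H, 6 gi L, 7 te L, 8 kam H, 9 nu: L.
Parse right to left (heavy = foot alone; LL = one foot; stranded L unfooted): (ˈnu:d) (ˈtu:g) (ˈse:.pa:) (ˈkel) (ˈgi.te) (ˈkam) nu:.
Foot heads: 1, 2, 3, 5, 6, 8.
Primary stress on the leftmost head = syllable 1.
Primary stress: syllable 1 → ˈnu:d.tu:g.se:.pa:.kel.gi.te.kam.nu:.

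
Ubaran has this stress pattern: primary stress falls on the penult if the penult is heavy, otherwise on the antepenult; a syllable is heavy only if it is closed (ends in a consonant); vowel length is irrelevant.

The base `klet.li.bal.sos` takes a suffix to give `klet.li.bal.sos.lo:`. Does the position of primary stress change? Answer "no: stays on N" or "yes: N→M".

yes: 3→4

Base `klet.li.bal.sos` (4 syllables):
  Weights: 2 li L, 3 bal H, 4 sos H.
  The penult (syllable 3, bal) is heavy, so it takes stress.
  → primary stress on syllable 3.
Suffixed `klet.li.bal.sos.lo:` (5 syllables):
  Weights: 3 bal H, 4 sos H, 5 lo: L.
  The penult (syllable 4, sos) is heavy, so it takes stress.
  → primary stress on syllable 4.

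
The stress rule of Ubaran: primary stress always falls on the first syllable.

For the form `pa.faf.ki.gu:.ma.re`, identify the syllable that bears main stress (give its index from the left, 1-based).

1

The word has 6 syllables; the first syllable is syllable 1 (pa).
Primary stress: syllable 1 → ˈpa.faf.ki.gu:.ma.re.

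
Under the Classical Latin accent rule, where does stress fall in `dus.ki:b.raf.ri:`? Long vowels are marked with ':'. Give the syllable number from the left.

3

Classical Latin: stress the penult if heavy (long vowel or closed), else the antepenult.
Weights: 2 ki:b H, 3 raf H, 4 ri: H.
The penult (syllable 3, raf) is heavy, so it takes stress.
Stress on syllable 3: dus.ki:b.ˈraf.ri:.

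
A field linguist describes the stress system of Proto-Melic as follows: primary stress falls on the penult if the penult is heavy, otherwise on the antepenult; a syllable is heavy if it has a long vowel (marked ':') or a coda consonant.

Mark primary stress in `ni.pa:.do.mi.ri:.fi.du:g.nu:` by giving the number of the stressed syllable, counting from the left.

7

Weights: 6 fi L, 7 du:g H, 8 nu: H.
The penult (syllable 7, du:g) is heavy, so it takes stress.
Primary stress: syllable 7 → ni.pa:.do.mi.ri:.fi.ˈdu:g.nu:.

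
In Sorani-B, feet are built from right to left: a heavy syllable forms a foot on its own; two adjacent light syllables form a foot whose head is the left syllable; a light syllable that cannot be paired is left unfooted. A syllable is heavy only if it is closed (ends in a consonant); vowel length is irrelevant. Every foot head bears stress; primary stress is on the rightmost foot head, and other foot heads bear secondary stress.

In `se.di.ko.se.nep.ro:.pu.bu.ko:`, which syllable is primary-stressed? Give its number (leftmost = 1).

8

Weights: 1 se L, 2 di L, 3 ko L, 4 se L, 5 nep H, 6 ro: L, 7 pu L, 8 bu L, 9 ko: L.
Parse right to left (heavy = foot alone; LL = one foot; stranded L unfooted): (ˈse.di) (ˈko.se) (ˈnep) (ˈro:.pu) (ˈbu.ko:).
Foot heads: 1, 3, 5, 6, 8.
Primary stress on the rightmost head = syllable 8.
Primary stress: syllable 8 → se.di.ko.se.nep.ro:.pu.ˈbu.ko:.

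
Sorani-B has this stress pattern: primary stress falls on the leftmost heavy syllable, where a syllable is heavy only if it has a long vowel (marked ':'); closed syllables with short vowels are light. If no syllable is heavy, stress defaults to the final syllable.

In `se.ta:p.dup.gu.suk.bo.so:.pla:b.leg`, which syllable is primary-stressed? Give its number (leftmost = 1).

2

Weights: 1 se L, 2 ta:p H, 3 dup L, 4 gu L, 5 suk L, 6 bo L, 7 so: H, 8 pla:b H, 9 leg L.
Heavy syllables in the domain: 2, 7, 8. The leftmost is syllable 2 (ta:p).
Primary stress: syllable 2 → se.ˈta:p.dup.gu.suk.bo.so:.pla:b.leg.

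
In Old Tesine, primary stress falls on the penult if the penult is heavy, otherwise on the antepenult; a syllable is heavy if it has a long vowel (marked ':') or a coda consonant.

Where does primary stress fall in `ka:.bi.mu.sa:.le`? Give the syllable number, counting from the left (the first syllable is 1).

4

Weights: 3 mu L, 4 sa: H, 5 le L.
The penult (syllable 4, sa:) is heavy, so it takes stress.
Primary stress: syllable 4 → ka:.bi.mu.ˈsa:.le.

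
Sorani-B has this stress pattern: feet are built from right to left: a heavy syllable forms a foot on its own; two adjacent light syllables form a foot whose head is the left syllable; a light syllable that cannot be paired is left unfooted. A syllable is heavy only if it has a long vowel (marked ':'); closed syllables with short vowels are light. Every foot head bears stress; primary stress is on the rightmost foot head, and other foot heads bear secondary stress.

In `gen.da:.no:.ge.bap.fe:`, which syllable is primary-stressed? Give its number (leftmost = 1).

6

Weights: 1 gen L, 2 da: H, 3 no: H, 4 ge L, 5 bap L, 6 fe: H.
Parse right to left (heavy = foot alone; LL = one foot; stranded L unfooted): gen (ˈda:) (ˈno:) (ˈge.bap) (ˈfe:).
Foot heads: 2, 3, 4, 6.
Primary stress on the rightmost head = syllable 6.
Primary stress: syllable 6 → gen.da:.no:.ge.bap.ˈfe:.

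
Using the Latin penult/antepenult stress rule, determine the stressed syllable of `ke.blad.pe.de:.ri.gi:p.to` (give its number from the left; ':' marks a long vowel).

Classical Latin: stress the penult if heavy (long vowel or closed), else the antepenult.
Weights: 5 ri L, 6 gi:p H, 7 to L.
The penult (syllable 6, gi:p) is heavy, so it takes stress.
Stress on syllable 6: ke.blad.pe.de:.ri.ˈgi:p.to.

6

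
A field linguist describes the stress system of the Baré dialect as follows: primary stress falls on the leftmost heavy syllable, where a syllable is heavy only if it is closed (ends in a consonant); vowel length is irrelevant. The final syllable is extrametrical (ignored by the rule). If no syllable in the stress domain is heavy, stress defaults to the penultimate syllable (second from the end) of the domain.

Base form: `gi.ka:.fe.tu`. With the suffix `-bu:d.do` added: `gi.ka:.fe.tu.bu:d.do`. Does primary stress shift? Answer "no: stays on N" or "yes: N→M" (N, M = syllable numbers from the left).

yes: 2→5

Base `gi.ka:.fe.tu` (4 syllables):
  The final syllable (4, tu) is extrametrical; the stress domain is syllables 1–3.
  Weights: 1 gi L, 2 ka: L, 3 fe L.
  No heavy syllable in the domain; default to the penultimate syllable (second from the end) of the domain = syllable 2.
  → primary stress on syllable 2.
Suffixed `gi.ka:.fe.tu.bu:d.do` (6 syllables):
  The final syllable (6, do) is extrametrical; the stress domain is syllables 1–5.
  Weights: 1 gi L, 2 ka: L, 3 fe L, 4 tu L, 5 bu:d H.
  Heavy syllables in the domain: 5. The leftmost is syllable 5 (bu:d).
  → primary stress on syllable 5.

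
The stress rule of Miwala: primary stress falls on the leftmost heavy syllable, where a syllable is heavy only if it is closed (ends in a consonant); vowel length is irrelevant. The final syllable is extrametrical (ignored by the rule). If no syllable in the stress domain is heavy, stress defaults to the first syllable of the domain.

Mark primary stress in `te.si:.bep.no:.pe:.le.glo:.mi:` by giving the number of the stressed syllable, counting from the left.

3

The final syllable (8, mi:) is extrametrical; the stress domain is syllables 1–7.
Weights: 1 te L, 2 si: L, 3 bep H, 4 no: L, 5 pe: L, 6 le L, 7 glo: L.
Heavy syllables in the domain: 3. The leftmost is syllable 3 (bep).
Primary stress: syllable 3 → te.si:.ˈbep.no:.pe:.le.glo:.mi:.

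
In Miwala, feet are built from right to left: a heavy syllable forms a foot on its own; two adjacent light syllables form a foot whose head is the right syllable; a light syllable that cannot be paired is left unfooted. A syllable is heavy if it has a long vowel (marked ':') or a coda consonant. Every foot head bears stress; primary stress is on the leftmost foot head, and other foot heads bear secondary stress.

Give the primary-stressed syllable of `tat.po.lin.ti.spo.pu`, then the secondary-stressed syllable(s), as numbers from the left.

Weights: 1 tat H, 2 po L, 3 lin H, 4 ti L, 5 spo L, 6 pu L.
Parse right to left (heavy = foot alone; LL = one foot; stranded L unfooted): (ˈtat) po (ˈlin) ti (spo.ˈpu).
Foot heads: 1, 3, 6.
Primary stress on the leftmost head = syllable 1.
Secondary stress on 3, 6: ˈtat.po.ˌlin.ti.spo.ˌpu.

primary 1, secondary 3, 6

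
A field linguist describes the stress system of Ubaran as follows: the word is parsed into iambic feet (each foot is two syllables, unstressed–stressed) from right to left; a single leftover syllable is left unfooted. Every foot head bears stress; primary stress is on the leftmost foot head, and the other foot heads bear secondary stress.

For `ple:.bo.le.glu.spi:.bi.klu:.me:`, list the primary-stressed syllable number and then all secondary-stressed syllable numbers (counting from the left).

primary 2, secondary 4, 6, 8

Parse right to left into iambic (σˈσ) feet: (ple:.ˈbo) (le.ˈglu) (spi:.ˈbi) (klu:.ˈme:).
Foot heads (stressed positions): 2, 4, 6, 8.
End Rule Leftmost: primary stress on the leftmost head = syllable 2.
Secondary stress on 4, 6, 8: ple:.ˈbo.le.ˌglu.spi:.ˌbi.klu:.ˌme:.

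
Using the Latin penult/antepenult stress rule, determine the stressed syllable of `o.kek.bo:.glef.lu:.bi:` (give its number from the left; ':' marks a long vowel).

Classical Latin: stress the penult if heavy (long vowel or closed), else the antepenult.
Weights: 4 glef H, 5 lu: H, 6 bi: H.
The penult (syllable 5, lu:) is heavy, so it takes stress.
Stress on syllable 5: o.kek.bo:.glef.ˈlu:.bi:.

5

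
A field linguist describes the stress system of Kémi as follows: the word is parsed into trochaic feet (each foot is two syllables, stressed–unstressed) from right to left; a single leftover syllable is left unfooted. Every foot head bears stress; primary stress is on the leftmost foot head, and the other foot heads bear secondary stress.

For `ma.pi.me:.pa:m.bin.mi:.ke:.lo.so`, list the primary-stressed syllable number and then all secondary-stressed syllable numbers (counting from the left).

primary 2, secondary 4, 6, 8

Parse right to left into trochaic (ˈσσ) feet: ma (ˈpi.me:) (ˈpa:m.bin) (ˈmi:.ke:) (ˈlo.so). Syllable 1 is left unfooted.
Foot heads (stressed positions): 2, 4, 6, 8.
End Rule Leftmost: primary stress on the leftmost head = syllable 2.
Secondary stress on 4, 6, 8: ma.ˈpi.me:.ˌpa:m.bin.ˌmi:.ke:.ˌlo.so.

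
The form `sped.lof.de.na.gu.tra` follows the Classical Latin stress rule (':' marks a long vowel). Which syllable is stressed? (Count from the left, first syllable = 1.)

Classical Latin: stress the penult if heavy (long vowel or closed), else the antepenult.
Weights: 4 na L, 5 gu L, 6 tra L.
The penult (syllable 5, gu) is light, so stress falls on the antepenult (syllable 4, na).
Stress on syllable 4: sped.lof.de.ˈna.gu.tra.

4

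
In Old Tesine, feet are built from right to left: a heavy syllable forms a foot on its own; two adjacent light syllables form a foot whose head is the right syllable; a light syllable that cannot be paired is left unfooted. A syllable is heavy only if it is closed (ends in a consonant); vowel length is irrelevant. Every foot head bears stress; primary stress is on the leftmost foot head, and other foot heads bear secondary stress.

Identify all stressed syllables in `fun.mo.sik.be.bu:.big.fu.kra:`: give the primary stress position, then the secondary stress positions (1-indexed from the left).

Weights: 1 fun H, 2 mo L, 3 sik H, 4 be L, 5 bu: L, 6 big H, 7 fu L, 8 kra: L.
Parse right to left (heavy = foot alone; LL = one foot; stranded L unfooted): (ˈfun) mo (ˈsik) (be.ˈbu:) (ˈbig) (fu.ˈkra:).
Foot heads: 1, 3, 5, 6, 8.
Primary stress on the leftmost head = syllable 1.
Secondary stress on 3, 5, 6, 8: ˈfun.mo.ˌsik.be.ˌbu:.ˌbig.fu.ˌkra:.

primary 1, secondary 3, 5, 6, 8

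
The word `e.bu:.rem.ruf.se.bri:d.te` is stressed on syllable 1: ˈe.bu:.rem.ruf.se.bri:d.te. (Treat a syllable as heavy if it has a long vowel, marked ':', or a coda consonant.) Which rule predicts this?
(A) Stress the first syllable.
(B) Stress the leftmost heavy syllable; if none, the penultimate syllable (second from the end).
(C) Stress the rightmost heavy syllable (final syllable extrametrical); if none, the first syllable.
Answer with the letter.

A

Rule A → syllable 1 ✓.
Rule B → syllable 2 (observed: 1).
Rule C → syllable 6 (observed: 1).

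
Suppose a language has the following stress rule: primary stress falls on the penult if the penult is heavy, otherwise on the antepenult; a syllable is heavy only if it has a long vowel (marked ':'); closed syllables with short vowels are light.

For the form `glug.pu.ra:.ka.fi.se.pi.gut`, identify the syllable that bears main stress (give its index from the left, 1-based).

6

Weights: 6 se L, 7 pi L, 8 gut L.
The penult (syllable 7, pi) is light, so stress falls on the antepenult (syllable 6, se).
Primary stress: syllable 6 → glug.pu.ra:.ka.fi.ˈse.pi.gut.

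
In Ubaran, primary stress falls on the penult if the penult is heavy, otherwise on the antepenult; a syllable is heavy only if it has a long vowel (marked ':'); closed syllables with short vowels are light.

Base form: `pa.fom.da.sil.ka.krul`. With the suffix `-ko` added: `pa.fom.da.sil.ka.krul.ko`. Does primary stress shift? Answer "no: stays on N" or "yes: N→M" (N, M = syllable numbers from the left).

Base `pa.fom.da.sil.ka.krul` (6 syllables):
  Weights: 4 sil L, 5 ka L, 6 krul L.
  The penult (syllable 5, ka) is light, so stress falls on the antepenult (syllable 4, sil).
  → primary stress on syllable 4.
Suffixed `pa.fom.da.sil.ka.krul.ko` (7 syllables):
  Weights: 5 ka L, 6 krul L, 7 ko L.
  The penult (syllable 6, krul) is light, so stress falls on the antepenult (syllable 5, ka).
  → primary stress on syllable 5.

yes: 4→5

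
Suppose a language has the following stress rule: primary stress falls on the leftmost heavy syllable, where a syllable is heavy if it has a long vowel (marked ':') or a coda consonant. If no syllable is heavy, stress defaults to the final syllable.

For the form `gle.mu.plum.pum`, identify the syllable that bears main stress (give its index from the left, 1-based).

3

Weights: 1 gle L, 2 mu L, 3 plum H, 4 pum H.
Heavy syllables in the domain: 3, 4. The leftmost is syllable 3 (plum).
Primary stress: syllable 3 → gle.mu.ˈplum.pum.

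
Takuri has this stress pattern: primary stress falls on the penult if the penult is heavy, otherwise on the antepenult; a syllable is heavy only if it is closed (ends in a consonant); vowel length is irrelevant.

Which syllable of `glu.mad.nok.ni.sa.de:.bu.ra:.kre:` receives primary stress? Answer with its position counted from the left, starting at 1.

7

Weights: 7 bu L, 8 ra: L, 9 kre: L.
The penult (syllable 8, ra:) is light, so stress falls on the antepenult (syllable 7, bu).
Primary stress: syllable 7 → glu.mad.nok.ni.sa.de:.ˈbu.ra:.kre:.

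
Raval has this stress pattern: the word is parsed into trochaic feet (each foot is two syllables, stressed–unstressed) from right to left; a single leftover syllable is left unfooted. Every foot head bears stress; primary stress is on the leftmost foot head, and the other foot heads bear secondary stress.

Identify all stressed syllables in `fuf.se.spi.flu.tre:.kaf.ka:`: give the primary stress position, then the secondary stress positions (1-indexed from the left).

Parse right to left into trochaic (ˈσσ) feet: fuf (ˈse.spi) (ˈflu.tre:) (ˈkaf.ka:). Syllable 1 is left unfooted.
Foot heads (stressed positions): 2, 4, 6.
End Rule Leftmost: primary stress on the leftmost head = syllable 2.
Secondary stress on 4, 6: fuf.ˈse.spi.ˌflu.tre:.ˌkaf.ka:.

primary 2, secondary 4, 6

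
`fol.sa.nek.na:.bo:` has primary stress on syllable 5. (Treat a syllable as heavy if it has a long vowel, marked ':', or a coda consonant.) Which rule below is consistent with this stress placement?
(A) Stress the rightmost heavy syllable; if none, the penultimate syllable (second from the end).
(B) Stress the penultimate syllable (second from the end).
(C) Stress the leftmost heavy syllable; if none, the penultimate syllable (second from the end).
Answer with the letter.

A

Rule A → syllable 5 ✓.
Rule B → syllable 4 (observed: 5).
Rule C → syllable 1 (observed: 5).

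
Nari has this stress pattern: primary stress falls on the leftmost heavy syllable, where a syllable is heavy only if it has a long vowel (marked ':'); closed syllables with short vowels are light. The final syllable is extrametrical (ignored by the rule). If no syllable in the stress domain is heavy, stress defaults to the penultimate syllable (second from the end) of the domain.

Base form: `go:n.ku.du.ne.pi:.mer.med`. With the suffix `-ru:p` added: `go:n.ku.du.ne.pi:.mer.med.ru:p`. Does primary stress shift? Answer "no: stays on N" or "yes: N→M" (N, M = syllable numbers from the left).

Base `go:n.ku.du.ne.pi:.mer.med` (7 syllables):
  The final syllable (7, med) is extrametrical; the stress domain is syllables 1–6.
  Weights: 1 go:n H, 2 ku L, 3 du L, 4 ne L, 5 pi: H, 6 mer L.
  Heavy syllables in the domain: 1, 5. The leftmost is syllable 1 (go:n).
  → primary stress on syllable 1.
Suffixed `go:n.ku.du.ne.pi:.mer.med.ru:p` (8 syllables):
  The final syllable (8, ru:p) is extrametrical; the stress domain is syllables 1–7.
  Weights: 1 go:n H, 2 ku L, 3 du L, 4 ne L, 5 pi: H, 6 mer L, 7 med L.
  Heavy syllables in the domain: 1, 5. The leftmost is syllable 1 (go:n).
  → primary stress on syllable 1.

no: stays on 1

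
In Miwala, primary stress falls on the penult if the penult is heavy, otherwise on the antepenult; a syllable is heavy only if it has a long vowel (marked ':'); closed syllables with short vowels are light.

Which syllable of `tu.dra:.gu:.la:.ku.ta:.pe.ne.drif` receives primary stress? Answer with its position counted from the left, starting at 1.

Weights: 7 pe L, 8 ne L, 9 drif L.
The penult (syllable 8, ne) is light, so stress falls on the antepenult (syllable 7, pe).
Primary stress: syllable 7 → tu.dra:.gu:.la:.ku.ta:.ˈpe.ne.drif.

7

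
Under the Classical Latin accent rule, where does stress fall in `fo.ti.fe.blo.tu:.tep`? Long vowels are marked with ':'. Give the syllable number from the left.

Classical Latin: stress the penult if heavy (long vowel or closed), else the antepenult.
Weights: 4 blo L, 5 tu: H, 6 tep H.
The penult (syllable 5, tu:) is heavy, so it takes stress.
Stress on syllable 5: fo.ti.fe.blo.ˈtu:.tep.

5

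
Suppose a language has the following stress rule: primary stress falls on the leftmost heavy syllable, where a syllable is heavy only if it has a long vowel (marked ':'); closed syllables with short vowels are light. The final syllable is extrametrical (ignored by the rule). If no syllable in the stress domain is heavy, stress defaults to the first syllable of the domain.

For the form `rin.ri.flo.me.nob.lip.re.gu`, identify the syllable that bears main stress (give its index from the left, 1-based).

1

The final syllable (8, gu) is extrametrical; the stress domain is syllables 1–7.
Weights: 1 rin L, 2 ri L, 3 flo L, 4 me L, 5 nob L, 6 lip L, 7 re L.
No heavy syllable in the domain; default to the first syllable of the domain = syllable 1.
Primary stress: syllable 1 → ˈrin.ri.flo.me.nob.lip.re.gu.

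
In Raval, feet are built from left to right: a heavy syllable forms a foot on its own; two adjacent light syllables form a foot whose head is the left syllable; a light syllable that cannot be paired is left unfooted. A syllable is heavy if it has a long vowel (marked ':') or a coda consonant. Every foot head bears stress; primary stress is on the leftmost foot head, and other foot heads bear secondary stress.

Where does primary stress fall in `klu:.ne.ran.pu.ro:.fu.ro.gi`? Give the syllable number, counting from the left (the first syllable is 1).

1

Weights: 1 klu: H, 2 ne L, 3 ran H, 4 pu L, 5 ro: H, 6 fu L, 7 ro L, 8 gi L.
Parse left to right (heavy = foot alone; LL = one foot; stranded L unfooted): (ˈklu:) ne (ˈran) pu (ˈro:) (ˈfu.ro) gi.
Foot heads: 1, 3, 5, 6.
Primary stress on the leftmost head = syllable 1.
Primary stress: syllable 1 → ˈklu:.ne.ran.pu.ro:.fu.ro.gi.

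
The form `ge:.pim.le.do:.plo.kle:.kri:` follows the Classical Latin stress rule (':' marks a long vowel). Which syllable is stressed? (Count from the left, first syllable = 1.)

6

Classical Latin: stress the penult if heavy (long vowel or closed), else the antepenult.
Weights: 5 plo L, 6 kle: H, 7 kri: H.
The penult (syllable 6, kle:) is heavy, so it takes stress.
Stress on syllable 6: ge:.pim.le.do:.plo.ˈkle:.kri:.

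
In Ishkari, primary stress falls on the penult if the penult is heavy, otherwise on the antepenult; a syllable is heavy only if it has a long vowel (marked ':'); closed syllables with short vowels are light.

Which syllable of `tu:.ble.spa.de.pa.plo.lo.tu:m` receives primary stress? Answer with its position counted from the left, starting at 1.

Weights: 6 plo L, 7 lo L, 8 tu:m H.
The penult (syllable 7, lo) is light, so stress falls on the antepenult (syllable 6, plo).
Primary stress: syllable 6 → tu:.ble.spa.de.pa.ˈplo.lo.tu:m.

6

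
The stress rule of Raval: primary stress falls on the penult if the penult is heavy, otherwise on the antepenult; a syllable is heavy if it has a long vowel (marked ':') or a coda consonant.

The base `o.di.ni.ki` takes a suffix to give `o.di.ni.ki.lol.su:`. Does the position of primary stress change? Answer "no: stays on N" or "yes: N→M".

yes: 2→5

Base `o.di.ni.ki` (4 syllables):
  Weights: 2 di L, 3 ni L, 4 ki L.
  The penult (syllable 3, ni) is light, so stress falls on the antepenult (syllable 2, di).
  → primary stress on syllable 2.
Suffixed `o.di.ni.ki.lol.su:` (6 syllables):
  Weights: 4 ki L, 5 lol H, 6 su: H.
  The penult (syllable 5, lol) is heavy, so it takes stress.
  → primary stress on syllable 5.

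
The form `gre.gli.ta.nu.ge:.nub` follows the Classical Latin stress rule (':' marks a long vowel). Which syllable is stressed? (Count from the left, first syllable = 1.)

5

Classical Latin: stress the penult if heavy (long vowel or closed), else the antepenult.
Weights: 4 nu L, 5 ge: H, 6 nub H.
The penult (syllable 5, ge:) is heavy, so it takes stress.
Stress on syllable 5: gre.gli.ta.nu.ˈge:.nub.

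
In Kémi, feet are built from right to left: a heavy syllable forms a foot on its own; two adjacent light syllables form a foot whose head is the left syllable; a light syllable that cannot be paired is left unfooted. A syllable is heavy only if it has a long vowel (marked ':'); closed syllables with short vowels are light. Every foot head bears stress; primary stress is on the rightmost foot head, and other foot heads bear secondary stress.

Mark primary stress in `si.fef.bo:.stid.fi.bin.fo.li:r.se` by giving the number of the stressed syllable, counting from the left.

Weights: 1 si L, 2 fef L, 3 bo: H, 4 stid L, 5 fi L, 6 bin L, 7 fo L, 8 li:r H, 9 se L.
Parse right to left (heavy = foot alone; LL = one foot; stranded L unfooted): (ˈsi.fef) (ˈbo:) (ˈstid.fi) (ˈbin.fo) (ˈli:r) se.
Foot heads: 1, 3, 4, 6, 8.
Primary stress on the rightmost head = syllable 8.
Primary stress: syllable 8 → si.fef.bo:.stid.fi.bin.fo.ˈli:r.se.

8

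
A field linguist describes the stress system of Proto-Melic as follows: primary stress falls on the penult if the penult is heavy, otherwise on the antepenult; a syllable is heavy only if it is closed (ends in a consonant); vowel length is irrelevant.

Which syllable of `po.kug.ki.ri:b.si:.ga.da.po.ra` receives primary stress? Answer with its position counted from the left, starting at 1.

7

Weights: 7 da L, 8 po L, 9 ra L.
The penult (syllable 8, po) is light, so stress falls on the antepenult (syllable 7, da).
Primary stress: syllable 7 → po.kug.ki.ri:b.si:.ga.ˈda.po.ra.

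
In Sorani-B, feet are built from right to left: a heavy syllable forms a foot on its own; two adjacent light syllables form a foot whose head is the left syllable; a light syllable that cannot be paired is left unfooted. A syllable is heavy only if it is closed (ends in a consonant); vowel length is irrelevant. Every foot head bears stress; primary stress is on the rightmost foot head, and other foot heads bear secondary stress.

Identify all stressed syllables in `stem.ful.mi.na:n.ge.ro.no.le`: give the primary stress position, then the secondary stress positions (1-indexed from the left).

Weights: 1 stem H, 2 ful H, 3 mi L, 4 na:n H, 5 ge L, 6 ro L, 7 no L, 8 le L.
Parse right to left (heavy = foot alone; LL = one foot; stranded L unfooted): (ˈstem) (ˈful) mi (ˈna:n) (ˈge.ro) (ˈno.le).
Foot heads: 1, 2, 4, 5, 7.
Primary stress on the rightmost head = syllable 7.
Secondary stress on 1, 2, 4, 5: ˌstem.ˌful.mi.ˌna:n.ˌge.ro.ˈno.le.

primary 7, secondary 1, 2, 4, 5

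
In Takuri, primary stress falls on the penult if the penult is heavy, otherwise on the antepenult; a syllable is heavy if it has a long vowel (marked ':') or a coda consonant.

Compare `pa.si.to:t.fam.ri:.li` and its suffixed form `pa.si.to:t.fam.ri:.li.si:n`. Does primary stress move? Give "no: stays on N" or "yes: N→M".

Base `pa.si.to:t.fam.ri:.li` (6 syllables):
  Weights: 4 fam H, 5 ri: H, 6 li L.
  The penult (syllable 5, ri:) is heavy, so it takes stress.
  → primary stress on syllable 5.
Suffixed `pa.si.to:t.fam.ri:.li.si:n` (7 syllables):
  Weights: 5 ri: H, 6 li L, 7 si:n H.
  The penult (syllable 6, li) is light, so stress falls on the antepenult (syllable 5, ri:).
  → primary stress on syllable 5.

no: stays on 5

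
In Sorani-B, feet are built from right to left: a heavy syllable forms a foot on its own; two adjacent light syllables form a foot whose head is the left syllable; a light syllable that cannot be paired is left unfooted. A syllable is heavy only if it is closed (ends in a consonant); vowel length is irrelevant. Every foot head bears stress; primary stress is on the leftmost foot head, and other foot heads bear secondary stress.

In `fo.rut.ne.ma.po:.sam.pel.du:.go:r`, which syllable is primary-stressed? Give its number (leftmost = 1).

2

Weights: 1 fo L, 2 rut H, 3 ne L, 4 ma L, 5 po: L, 6 sam H, 7 pel H, 8 du: L, 9 go:r H.
Parse right to left (heavy = foot alone; LL = one foot; stranded L unfooted): fo (ˈrut) ne (ˈma.po:) (ˈsam) (ˈpel) du: (ˈgo:r).
Foot heads: 2, 4, 6, 7, 9.
Primary stress on the leftmost head = syllable 2.
Primary stress: syllable 2 → fo.ˈrut.ne.ma.po:.sam.pel.du:.go:r.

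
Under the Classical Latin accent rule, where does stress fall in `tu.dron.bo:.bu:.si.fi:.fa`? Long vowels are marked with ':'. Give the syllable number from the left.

Classical Latin: stress the penult if heavy (long vowel or closed), else the antepenult.
Weights: 5 si L, 6 fi: H, 7 fa L.
The penult (syllable 6, fi:) is heavy, so it takes stress.
Stress on syllable 6: tu.dron.bo:.bu:.si.ˈfi:.fa.

6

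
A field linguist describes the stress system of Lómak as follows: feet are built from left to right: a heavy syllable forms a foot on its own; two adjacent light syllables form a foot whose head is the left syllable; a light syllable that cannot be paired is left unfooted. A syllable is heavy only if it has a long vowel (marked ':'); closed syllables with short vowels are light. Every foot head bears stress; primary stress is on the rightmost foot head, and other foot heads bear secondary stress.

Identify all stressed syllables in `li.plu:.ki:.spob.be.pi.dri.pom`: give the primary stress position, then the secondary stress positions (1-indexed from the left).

Weights: 1 li L, 2 plu: H, 3 ki: H, 4 spob L, 5 be L, 6 pi L, 7 dri L, 8 pom L.
Parse left to right (heavy = foot alone; LL = one foot; stranded L unfooted): li (ˈplu:) (ˈki:) (ˈspob.be) (ˈpi.dri) pom.
Foot heads: 2, 3, 4, 6.
Primary stress on the rightmost head = syllable 6.
Secondary stress on 2, 3, 4: li.ˌplu:.ˌki:.ˌspob.be.ˈpi.dri.pom.

primary 6, secondary 2, 3, 4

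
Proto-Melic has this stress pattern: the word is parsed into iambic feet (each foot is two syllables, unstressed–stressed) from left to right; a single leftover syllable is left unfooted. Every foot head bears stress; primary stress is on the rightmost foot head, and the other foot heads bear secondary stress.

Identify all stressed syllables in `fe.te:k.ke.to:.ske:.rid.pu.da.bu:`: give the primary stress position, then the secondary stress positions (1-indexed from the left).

Parse left to right into iambic (σˈσ) feet: (fe.ˈte:k) (ke.ˈto:) (ske:.ˈrid) (pu.ˈda) bu:. Syllable 9 is left unfooted.
Foot heads (stressed positions): 2, 4, 6, 8.
End Rule Rightmost: primary stress on the rightmost head = syllable 8.
Secondary stress on 2, 4, 6: fe.ˌte:k.ke.ˌto:.ske:.ˌrid.pu.ˈda.bu:.

primary 8, secondary 2, 4, 6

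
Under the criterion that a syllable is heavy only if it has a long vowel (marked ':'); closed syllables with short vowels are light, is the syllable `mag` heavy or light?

`mag`: short vowel, closed (coda /g/). Short vowel → light.

light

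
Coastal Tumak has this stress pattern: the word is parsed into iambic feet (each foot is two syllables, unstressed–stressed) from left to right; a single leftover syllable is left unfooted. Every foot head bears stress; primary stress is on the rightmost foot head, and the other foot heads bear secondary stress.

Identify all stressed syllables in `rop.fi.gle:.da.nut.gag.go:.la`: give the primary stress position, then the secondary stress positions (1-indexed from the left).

primary 8, secondary 2, 4, 6

Parse left to right into iambic (σˈσ) feet: (rop.ˈfi) (gle:.ˈda) (nut.ˈgag) (go:.ˈla).
Foot heads (stressed positions): 2, 4, 6, 8.
End Rule Rightmost: primary stress on the rightmost head = syllable 8.
Secondary stress on 2, 4, 6: rop.ˌfi.gle:.ˌda.nut.ˌgag.go:.ˈla.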